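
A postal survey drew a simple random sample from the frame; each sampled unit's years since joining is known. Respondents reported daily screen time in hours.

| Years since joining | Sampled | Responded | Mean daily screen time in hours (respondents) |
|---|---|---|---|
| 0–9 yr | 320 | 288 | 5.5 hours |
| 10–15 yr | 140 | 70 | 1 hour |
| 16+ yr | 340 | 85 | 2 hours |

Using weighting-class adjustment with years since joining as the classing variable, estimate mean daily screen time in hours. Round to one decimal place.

Response rates by class: 0–9 yr 288/320 = 90%, 10–15 yr 70/140 = 50%, 16+ yr 85/340 = 25%.
With weight = n_sampled/n_responded per class, the weighted class total is n_sampled:
  0–9 yr: 320 × 5.5 = 1760
  10–15 yr: 140 × 1 = 140
  16+ yr: 340 × 2 = 680
Adjusted estimate = 2580 / 800 = 3.225 → 3.2.

3.2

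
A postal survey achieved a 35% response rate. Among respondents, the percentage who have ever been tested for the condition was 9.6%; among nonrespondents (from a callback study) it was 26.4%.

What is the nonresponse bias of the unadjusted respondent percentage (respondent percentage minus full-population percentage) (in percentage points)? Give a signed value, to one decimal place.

Nonresponse fraction = 1 − 0.35 = 0.65.
Bias = (nonresponse fraction) × (respondent percentage − nonrespondent percentage)
     = 0.65 × (9.6 − 26.4) = 0.65 × -16.8 = -10.92.

-10.9 percentage points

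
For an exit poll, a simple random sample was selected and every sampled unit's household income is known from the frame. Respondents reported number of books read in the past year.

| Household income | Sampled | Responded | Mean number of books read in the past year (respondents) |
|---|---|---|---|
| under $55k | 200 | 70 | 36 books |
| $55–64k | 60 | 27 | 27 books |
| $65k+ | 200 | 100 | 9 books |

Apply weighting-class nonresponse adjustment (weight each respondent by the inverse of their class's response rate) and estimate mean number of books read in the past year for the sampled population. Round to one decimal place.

Response rates by class: under $55k 70/200 = 35%, $55–64k 27/60 = 45%, $65k+ 100/200 = 50%.
Each respondent's weight = sampled/responded in their class; summing within a class gives n_sampled, so:
  under $55k: 200 × 36 = 7200
  $55–64k: 60 × 27 = 1620
  $65k+: 200 × 9 = 1800
Adjusted estimate = 10,620 / 460 = 23.087 → 23.1.

23.1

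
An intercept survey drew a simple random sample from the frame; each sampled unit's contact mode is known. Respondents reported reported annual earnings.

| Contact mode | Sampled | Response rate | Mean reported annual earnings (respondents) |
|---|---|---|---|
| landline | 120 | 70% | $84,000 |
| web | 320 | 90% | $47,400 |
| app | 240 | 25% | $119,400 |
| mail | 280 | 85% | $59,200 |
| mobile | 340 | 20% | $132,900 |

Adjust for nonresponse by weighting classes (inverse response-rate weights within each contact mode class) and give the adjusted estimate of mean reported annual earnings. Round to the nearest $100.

With weight = n_sampled/n_responded per class, the weighted class total is n_sampled:
  landline: 120 × 84,000 = 10,080,000
  web: 320 × 47,400 = 15,168,000
  app: 240 × 119,400 = 28,656,000
  mail: 280 × 59,200 = 16,576,000
  mobile: 340 × 132,900 = 45,186,000
Adjusted estimate = 115,666,000 / 1,300 = 88973.8 → $89,000.

$89,000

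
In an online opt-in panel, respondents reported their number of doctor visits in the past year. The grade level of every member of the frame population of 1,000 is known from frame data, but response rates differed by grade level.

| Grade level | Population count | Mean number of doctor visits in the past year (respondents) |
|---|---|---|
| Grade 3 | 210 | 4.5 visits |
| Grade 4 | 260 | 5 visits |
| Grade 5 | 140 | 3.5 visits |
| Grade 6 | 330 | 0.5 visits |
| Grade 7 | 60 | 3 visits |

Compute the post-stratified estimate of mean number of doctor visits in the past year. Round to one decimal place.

Weight each group's respondent value by its population share:
  Grade 3: (210/1,000) × 4.5 = 0.945
  Grade 4: (260/1,000) × 5 = 1.3
  Grade 5: (140/1,000) × 3.5 = 0.49
  Grade 6: (330/1,000) × 0.5 = 0.165
  Grade 7: (60/1,000) × 3 = 0.18
Post-stratified estimate = 3.08 → 3.1.

3.1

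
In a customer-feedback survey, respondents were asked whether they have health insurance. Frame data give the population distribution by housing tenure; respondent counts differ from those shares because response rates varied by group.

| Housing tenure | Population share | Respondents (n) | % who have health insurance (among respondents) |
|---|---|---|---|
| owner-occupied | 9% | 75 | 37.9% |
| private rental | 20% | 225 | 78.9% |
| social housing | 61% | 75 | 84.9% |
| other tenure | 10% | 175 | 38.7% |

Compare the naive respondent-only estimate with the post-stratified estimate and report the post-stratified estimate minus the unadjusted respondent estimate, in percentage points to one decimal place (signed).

+13.5 percentage points

Unadjusted (pooled respondent) estimate weights by respondent counts:
  (75/550)×37.9 + (225/550)×78.9 + (75/550)×84.9 + (175/550)×38.7 = 61.3364%
Post-stratified estimate weights by population shares:
  0.09×37.9 + 0.2×78.9 + 0.61×84.9 + 0.1×38.7 = 74.85%
Difference = 74.85 − 61.3364 = 13.5136 pp.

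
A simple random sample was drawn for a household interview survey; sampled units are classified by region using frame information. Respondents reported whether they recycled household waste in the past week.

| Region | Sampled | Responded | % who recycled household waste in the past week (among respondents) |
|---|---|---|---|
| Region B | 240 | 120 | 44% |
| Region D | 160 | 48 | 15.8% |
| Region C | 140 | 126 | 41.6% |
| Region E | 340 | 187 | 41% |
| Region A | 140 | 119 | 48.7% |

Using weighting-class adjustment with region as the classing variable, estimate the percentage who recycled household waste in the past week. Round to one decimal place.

38.9%

Response rates by class: Region B 120/240 = 50%, Region D 48/160 = 30%, Region C 126/140 = 90%, Region E 187/340 = 55%, Region A 119/140 = 85%.
Inverse-response-rate weighting restores each class to its sampled count, so class totals weight by n_sampled:
  Region B: 240 × 44 = 10,560
  Region D: 160 × 15.8 = 2528
  Region C: 140 × 41.6 = 5824
  Region E: 340 × 41 = 13,940
  Region A: 140 × 48.7 = 6818
Adjusted estimate = 39,670 / 1,020 = 38.8922 → 38.9%.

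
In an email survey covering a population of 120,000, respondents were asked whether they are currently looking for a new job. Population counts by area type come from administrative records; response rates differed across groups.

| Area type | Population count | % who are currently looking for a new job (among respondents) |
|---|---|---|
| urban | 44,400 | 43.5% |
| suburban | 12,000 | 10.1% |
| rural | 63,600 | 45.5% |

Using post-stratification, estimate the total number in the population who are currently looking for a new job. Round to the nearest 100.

Apply each group's respondent rate to its population count:
  urban: 44,400 × 43.5% = 19,314
  suburban: 12,000 × 10.1% = 1212
  rural: 63,600 × 45.5% = 28,938
Estimated total = 49,464 → 49,500.

49,500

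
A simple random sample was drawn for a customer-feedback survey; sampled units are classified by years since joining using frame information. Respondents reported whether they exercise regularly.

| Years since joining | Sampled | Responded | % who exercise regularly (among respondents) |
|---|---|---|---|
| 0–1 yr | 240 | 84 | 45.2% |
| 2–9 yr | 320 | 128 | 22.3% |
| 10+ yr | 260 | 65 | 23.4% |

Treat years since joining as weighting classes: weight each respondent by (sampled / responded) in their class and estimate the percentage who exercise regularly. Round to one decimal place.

Class response rates: 0–1 yr 84/240 = 35%, 2–9 yr 128/320 = 40%, 10+ yr 65/260 = 25%.
Inverse-response-rate weighting restores each class to its sampled count, so class totals weight by n_sampled:
  0–1 yr: 240 × 45.2 = 10,848
  2–9 yr: 320 × 22.3 = 7136
  10+ yr: 260 × 23.4 = 6084
Adjusted estimate = 24,068 / 820 = 29.3512 → 29.4%.

29.4%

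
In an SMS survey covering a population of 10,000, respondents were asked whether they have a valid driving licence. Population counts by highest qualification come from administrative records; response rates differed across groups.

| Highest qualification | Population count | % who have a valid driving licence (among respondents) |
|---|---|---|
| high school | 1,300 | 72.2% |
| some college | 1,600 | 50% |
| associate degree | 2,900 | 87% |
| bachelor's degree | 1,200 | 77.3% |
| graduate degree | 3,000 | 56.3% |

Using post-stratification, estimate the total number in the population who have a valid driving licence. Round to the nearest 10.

6,880

Each cell contributes its population count × the respondent rate:
  high school: 1,300 × 72.2% = 938.6
  some college: 1,600 × 50% = 800
  associate degree: 2,900 × 87% = 2523
  bachelor's degree: 1,200 × 77.3% = 927.6
  graduate degree: 3,000 × 56.3% = 1689
Estimated total = 6878.2 → 6,880.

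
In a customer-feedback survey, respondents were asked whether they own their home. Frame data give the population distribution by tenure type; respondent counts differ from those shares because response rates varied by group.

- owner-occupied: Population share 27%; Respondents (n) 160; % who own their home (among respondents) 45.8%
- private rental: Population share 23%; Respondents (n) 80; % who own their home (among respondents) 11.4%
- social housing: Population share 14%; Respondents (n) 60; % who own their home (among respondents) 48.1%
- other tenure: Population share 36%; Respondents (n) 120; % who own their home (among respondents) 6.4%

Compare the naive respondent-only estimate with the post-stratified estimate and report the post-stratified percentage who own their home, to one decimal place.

24.0%

Without adjustment, the pooled respondent share is:
  (160/420)×45.8 + (80/420)×11.4 + (60/420)×48.1 + (120/420)×6.4 = 28.319%
Reweighting by population tenure type shares:
  0.27×45.8 + 0.23×11.4 + 0.14×48.1 + 0.36×6.4 = 24.026%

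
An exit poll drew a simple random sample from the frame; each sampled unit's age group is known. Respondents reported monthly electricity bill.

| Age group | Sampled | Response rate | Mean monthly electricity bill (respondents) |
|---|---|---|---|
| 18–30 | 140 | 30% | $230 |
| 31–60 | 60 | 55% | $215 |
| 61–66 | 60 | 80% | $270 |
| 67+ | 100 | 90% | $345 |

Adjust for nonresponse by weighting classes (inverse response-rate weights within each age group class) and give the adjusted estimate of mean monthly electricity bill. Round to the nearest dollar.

$266

With weight = n_sampled/n_responded per class, the weighted class total is n_sampled:
  18–30: 140 × 230 = 32,200
  31–60: 60 × 215 = 12,900
  61–66: 60 × 270 = 16,200
  67+: 100 × 345 = 34,500
Adjusted estimate = 95,800 / 360 = 266.111 → $266.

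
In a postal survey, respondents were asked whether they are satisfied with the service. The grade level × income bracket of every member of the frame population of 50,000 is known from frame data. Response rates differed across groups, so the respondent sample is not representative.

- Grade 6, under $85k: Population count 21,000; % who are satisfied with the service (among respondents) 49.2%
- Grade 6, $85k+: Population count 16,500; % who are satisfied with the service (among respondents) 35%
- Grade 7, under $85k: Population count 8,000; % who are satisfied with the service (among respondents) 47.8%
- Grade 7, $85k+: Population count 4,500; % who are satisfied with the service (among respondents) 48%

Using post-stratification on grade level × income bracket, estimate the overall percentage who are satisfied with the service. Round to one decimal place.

Reweight to the known grade level × income bracket distribution:
  Grade 6, under $85k: (21,000/50,000) × 49.2 = 20.664
  Grade 6, $85k+: (16,500/50,000) × 35 = 11.55
  Grade 7, under $85k: (8,000/50,000) × 47.8 = 7.648
  Grade 7, $85k+: (4,500/50,000) × 48 = 4.32
Post-stratified estimate = 44.182 → 44.2%.

44.2%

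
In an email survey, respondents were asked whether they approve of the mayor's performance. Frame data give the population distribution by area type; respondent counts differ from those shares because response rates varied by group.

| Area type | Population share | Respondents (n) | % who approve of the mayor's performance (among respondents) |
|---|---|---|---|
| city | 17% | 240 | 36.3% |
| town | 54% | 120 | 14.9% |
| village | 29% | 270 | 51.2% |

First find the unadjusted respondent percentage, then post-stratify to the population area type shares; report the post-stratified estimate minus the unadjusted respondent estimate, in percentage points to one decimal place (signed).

Naive respondent-only estimate (weights = respondent counts):
  (240/630)×36.3 + (120/630)×14.9 + (270/630)×51.2 = 38.6095%
Post-stratified estimate weights by population shares:
  0.17×36.3 + 0.54×14.9 + 0.29×51.2 = 29.065%
Difference = 29.065 − 38.6095 = -9.5445 pp.

-9.5 percentage points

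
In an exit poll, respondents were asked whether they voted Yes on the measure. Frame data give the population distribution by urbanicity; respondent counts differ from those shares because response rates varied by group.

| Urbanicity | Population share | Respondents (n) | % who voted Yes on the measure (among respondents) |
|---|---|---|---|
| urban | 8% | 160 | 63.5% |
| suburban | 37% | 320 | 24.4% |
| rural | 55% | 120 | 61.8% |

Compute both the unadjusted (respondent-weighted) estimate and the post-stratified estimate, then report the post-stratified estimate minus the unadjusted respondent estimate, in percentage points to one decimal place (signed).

+5.8 percentage points

Unadjusted (pooled respondent) estimate weights by respondent counts:
  (160/600)×63.5 + (320/600)×24.4 + (120/600)×61.8 = 42.3067%
Post-stratified estimate weights by population shares:
  0.08×63.5 + 0.37×24.4 + 0.55×61.8 = 48.098%
Difference = 48.098 − 42.3067 = 5.7913 pp.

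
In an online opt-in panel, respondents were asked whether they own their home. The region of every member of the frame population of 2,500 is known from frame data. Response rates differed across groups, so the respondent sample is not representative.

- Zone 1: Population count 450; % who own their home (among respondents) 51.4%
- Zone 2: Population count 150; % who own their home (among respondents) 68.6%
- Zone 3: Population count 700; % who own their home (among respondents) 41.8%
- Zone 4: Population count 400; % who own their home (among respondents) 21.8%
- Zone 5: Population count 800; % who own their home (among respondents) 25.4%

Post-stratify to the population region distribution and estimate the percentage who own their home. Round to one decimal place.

Post-stratification weights by population share, not respondent share:
  Zone 1: (450/2,500) × 51.4 = 9.252
  Zone 2: (150/2,500) × 68.6 = 4.116
  Zone 3: (700/2,500) × 41.8 = 11.704
  Zone 4: (400/2,500) × 21.8 = 3.488
  Zone 5: (800/2,500) × 25.4 = 8.128
Post-stratified estimate = 36.688 → 36.7%.

36.7%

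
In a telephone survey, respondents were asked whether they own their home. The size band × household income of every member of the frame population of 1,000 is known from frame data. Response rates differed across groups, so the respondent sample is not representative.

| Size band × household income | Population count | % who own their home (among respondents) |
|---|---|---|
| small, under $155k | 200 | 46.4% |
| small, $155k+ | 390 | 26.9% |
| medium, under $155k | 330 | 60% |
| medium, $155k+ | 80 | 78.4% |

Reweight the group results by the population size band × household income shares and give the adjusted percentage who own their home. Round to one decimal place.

Reweight to the known size band × household income distribution:
  small, under $155k: (200/1,000) × 46.4 = 9.28
  small, $155k+: (390/1,000) × 26.9 = 10.491
  medium, under $155k: (330/1,000) × 60 = 19.8
  medium, $155k+: (80/1,000) × 78.4 = 6.272
Post-stratified estimate = 45.843 → 45.8%.

45.8%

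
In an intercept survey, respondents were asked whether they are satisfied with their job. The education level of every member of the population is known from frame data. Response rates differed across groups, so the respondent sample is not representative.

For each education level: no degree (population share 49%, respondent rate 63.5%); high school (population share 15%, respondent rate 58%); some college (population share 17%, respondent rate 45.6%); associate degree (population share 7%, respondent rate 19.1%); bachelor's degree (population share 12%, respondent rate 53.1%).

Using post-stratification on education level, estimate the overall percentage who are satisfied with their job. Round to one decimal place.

Each cell contributes population-share × respondent value:
  no degree: 0.49 × 63.5 = 31.115
  high school: 0.15 × 58 = 8.7
  some college: 0.17 × 45.6 = 7.752
  associate degree: 0.07 × 19.1 = 1.337
  bachelor's degree: 0.12 × 53.1 = 6.372
Post-stratified estimate = 55.276 → 55.3%.

55.3%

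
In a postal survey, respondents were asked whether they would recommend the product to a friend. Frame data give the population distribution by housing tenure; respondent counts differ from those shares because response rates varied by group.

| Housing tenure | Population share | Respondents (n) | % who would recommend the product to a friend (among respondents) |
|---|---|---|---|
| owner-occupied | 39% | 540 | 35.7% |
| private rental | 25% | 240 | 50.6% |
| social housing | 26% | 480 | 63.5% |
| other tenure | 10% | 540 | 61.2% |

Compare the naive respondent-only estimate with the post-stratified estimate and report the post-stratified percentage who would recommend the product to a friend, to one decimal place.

Without adjustment, the pooled respondent share is:
  (540/1800)×35.7 + (240/1800)×50.6 + (480/1800)×63.5 + (540/1800)×61.2 = 52.75%
Reweighting by population housing tenure shares:
  0.39×35.7 + 0.25×50.6 + 0.26×63.5 + 0.1×61.2 = 49.203%

49.2%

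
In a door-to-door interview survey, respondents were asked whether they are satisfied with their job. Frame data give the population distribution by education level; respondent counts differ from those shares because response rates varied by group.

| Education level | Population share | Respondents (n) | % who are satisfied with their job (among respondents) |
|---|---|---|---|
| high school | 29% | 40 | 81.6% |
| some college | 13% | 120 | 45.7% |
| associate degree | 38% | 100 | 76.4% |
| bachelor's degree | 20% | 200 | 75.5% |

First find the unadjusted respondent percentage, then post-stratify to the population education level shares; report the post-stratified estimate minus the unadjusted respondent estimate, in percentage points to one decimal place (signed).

Without adjustment, the pooled respondent share is:
  (40/460)×81.6 + (120/460)×45.7 + (100/460)×76.4 + (200/460)×75.5 = 68.4522%
Reweighting by population education level shares:
  0.29×81.6 + 0.13×45.7 + 0.38×76.4 + 0.2×75.5 = 73.737%
Difference = 73.737 − 68.4522 = 5.2848 pp.

+5.3 percentage points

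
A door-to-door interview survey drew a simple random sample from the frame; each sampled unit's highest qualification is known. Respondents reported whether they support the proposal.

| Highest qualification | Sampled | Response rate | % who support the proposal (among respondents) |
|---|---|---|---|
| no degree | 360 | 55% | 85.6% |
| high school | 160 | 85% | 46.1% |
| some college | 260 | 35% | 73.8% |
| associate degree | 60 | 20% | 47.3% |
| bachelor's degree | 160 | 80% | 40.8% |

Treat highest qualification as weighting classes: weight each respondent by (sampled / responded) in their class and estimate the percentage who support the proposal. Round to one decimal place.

Each respondent's weight = sampled/responded in their class; summing within a class gives n_sampled, so:
  no degree: 360 × 85.6 = 30816
  high school: 160 × 46.1 = 7376
  some college: 260 × 73.8 = 19,188
  associate degree: 60 × 47.3 = 2838
  bachelor's degree: 160 × 40.8 = 6528
Adjusted estimate = 66,746 / 1,000 = 66.746 → 66.7%.

66.7%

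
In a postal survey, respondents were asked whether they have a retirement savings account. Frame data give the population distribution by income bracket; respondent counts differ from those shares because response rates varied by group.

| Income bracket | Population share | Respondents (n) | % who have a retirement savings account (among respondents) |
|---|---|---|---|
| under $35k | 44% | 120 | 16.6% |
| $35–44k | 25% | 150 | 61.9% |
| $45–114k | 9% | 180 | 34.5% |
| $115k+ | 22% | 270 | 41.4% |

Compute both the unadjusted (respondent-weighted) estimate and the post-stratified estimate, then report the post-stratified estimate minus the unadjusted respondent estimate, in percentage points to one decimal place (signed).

-4.8 percentage points

Without adjustment, the pooled respondent share is:
  (120/720)×16.6 + (150/720)×61.9 + (180/720)×34.5 + (270/720)×41.4 = 39.8125%
Post-stratifying to population shares instead:
  0.44×16.6 + 0.25×61.9 + 0.09×34.5 + 0.22×41.4 = 34.992%
Difference = 34.992 − 39.8125 = -4.8205 pp.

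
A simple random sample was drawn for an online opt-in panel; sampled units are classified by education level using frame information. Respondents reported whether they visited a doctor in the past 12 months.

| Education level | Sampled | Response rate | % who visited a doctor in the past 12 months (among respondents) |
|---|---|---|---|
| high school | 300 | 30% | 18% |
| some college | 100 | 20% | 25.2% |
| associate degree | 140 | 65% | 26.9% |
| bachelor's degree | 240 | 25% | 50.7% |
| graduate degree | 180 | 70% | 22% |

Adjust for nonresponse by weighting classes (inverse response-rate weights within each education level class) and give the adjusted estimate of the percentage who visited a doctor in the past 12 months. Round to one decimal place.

29.0%

Inverse-response-rate weighting restores each class to its sampled count, so class totals weight by n_sampled:
  high school: 300 × 18 = 5400
  some college: 100 × 25.2 = 2520
  associate degree: 140 × 26.9 = 3766
  bachelor's degree: 240 × 50.7 = 12,168
  graduate degree: 180 × 22 = 3960
Adjusted estimate = 27,814 / 960 = 28.9729 → 29.0%.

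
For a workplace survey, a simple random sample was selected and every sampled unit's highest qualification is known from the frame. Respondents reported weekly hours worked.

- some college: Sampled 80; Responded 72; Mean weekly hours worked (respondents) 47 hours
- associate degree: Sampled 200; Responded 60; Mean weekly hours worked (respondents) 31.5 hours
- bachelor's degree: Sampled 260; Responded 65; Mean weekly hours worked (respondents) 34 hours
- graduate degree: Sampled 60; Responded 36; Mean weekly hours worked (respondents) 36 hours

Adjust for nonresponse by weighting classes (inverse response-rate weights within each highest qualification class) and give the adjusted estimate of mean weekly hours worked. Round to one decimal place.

35.1

Response rates by class: some college 72/80 = 90%, associate degree 60/200 = 30%, bachelor's degree 65/260 = 25%, graduate degree 36/60 = 60%.
Each respondent's weight = sampled/responded in their class; summing within a class gives n_sampled, so:
  some college: 80 × 47 = 3760
  associate degree: 200 × 31.5 = 6300
  bachelor's degree: 260 × 34 = 8840
  graduate degree: 60 × 36 = 2160
Adjusted estimate = 21,060 / 600 = 35.1 → 35.1.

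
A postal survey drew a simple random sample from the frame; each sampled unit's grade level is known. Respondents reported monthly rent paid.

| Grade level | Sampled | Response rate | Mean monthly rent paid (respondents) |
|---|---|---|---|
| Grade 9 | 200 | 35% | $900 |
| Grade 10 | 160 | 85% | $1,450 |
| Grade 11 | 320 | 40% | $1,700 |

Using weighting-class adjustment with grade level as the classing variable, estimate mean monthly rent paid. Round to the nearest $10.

With weight = n_sampled/n_responded per class, the weighted class total is n_sampled:
  Grade 9: 200 × 900 = 180,000
  Grade 10: 160 × 1450 = 232,000
  Grade 11: 320 × 1700 = 544,000
Adjusted estimate = 956,000 / 680 = 1405.88 → $1,410.

$1,410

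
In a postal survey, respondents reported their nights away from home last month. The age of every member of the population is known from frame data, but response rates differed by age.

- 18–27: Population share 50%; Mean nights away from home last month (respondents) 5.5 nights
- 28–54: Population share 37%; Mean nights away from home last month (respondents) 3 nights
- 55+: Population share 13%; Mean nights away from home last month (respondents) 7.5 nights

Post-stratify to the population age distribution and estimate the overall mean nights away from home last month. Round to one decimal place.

4.8

Post-stratification weights by population share, not respondent share:
  18–27: 0.5 × 5.5 = 2.75
  28–54: 0.37 × 3 = 1.11
  55+: 0.13 × 7.5 = 0.975
Post-stratified estimate = 4.835 → 4.8.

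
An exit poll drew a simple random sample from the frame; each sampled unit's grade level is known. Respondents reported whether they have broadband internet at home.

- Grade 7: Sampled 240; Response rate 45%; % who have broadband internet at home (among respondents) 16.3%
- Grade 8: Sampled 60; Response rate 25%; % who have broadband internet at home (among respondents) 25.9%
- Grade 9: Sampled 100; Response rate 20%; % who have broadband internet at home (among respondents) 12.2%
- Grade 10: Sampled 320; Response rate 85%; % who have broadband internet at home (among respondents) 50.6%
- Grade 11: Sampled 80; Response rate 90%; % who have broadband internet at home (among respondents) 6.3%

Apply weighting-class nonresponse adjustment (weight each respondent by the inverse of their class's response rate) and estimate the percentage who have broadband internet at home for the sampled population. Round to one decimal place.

29.2%

With weight = n_sampled/n_responded per class, the weighted class total is n_sampled:
  Grade 7: 240 × 16.3 = 3912
  Grade 8: 60 × 25.9 = 1554
  Grade 9: 100 × 12.2 = 1220
  Grade 10: 320 × 50.6 = 16,192
  Grade 11: 80 × 6.3 = 504
Adjusted estimate = 23,382 / 800 = 29.2275 → 29.2%.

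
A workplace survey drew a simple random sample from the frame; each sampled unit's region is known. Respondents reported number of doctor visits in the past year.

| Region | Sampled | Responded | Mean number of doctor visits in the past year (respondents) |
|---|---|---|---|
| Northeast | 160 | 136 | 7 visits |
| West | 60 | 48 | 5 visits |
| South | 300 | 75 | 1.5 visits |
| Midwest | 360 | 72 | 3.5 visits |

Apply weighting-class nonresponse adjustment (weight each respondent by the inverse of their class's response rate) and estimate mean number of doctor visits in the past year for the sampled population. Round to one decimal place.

3.6

Response rates by class: Northeast 136/160 = 85%, West 48/60 = 80%, South 75/300 = 25%, Midwest 72/360 = 20%.
Inverse-response-rate weighting restores each class to its sampled count, so class totals weight by n_sampled:
  Northeast: 160 × 7 = 1120
  West: 60 × 5 = 300
  South: 300 × 1.5 = 450
  Midwest: 360 × 3.5 = 1260
Adjusted estimate = 3130 / 880 = 3.55682 → 3.6.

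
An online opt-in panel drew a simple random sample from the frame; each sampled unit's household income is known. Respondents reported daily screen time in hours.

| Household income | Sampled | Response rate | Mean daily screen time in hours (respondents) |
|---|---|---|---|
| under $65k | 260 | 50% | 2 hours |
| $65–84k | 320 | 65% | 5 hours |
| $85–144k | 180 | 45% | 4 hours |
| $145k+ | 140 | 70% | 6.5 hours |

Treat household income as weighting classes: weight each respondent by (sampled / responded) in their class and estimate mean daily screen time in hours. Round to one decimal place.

Inverse-response-rate weighting restores each class to its sampled count, so class totals weight by n_sampled:
  under $65k: 260 × 2 = 520
  $65–84k: 320 × 5 = 1600
  $85–144k: 180 × 4 = 720
  $145k+: 140 × 6.5 = 910
Adjusted estimate = 3750 / 900 = 4.16667 → 4.2.

4.2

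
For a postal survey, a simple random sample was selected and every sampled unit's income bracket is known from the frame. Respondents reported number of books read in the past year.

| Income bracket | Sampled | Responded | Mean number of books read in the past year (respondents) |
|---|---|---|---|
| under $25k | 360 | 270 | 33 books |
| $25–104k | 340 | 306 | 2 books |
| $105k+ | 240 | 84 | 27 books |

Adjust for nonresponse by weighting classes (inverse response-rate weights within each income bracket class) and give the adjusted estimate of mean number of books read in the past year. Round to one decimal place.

20.3

Response rates by class: under $25k 270/360 = 75%, $25–104k 306/340 = 90%, $105k+ 84/240 = 35%.
Inverse-response-rate weighting restores each class to its sampled count, so class totals weight by n_sampled:
  under $25k: 360 × 33 = 11,880
  $25–104k: 340 × 2 = 680
  $105k+: 240 × 27 = 6480
Adjusted estimate = 19,040 / 940 = 20.2553 → 20.3.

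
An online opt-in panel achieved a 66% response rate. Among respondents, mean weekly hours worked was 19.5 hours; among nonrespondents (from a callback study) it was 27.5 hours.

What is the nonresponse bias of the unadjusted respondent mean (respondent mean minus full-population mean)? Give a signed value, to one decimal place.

-2.7

Nonresponse fraction = 1 − 0.66 = 0.34.
Bias = (nonresponse fraction) × (respondent mean − nonrespondent mean)
     = 0.34 × (19.5 − 27.5) = 0.34 × -8 = -2.72.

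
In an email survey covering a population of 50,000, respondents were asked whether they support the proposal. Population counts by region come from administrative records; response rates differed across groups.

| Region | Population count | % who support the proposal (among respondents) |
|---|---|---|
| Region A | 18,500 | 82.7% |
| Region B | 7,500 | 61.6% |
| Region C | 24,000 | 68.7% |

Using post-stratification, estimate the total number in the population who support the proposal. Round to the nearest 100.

36,400

Each cell contributes its population count × the respondent rate:
  Region A: 18,500 × 82.7% = 15299.5
  Region B: 7,500 × 61.6% = 4620
  Region C: 24,000 × 68.7% = 16,488
Estimated total = 36407.5 → 36,400.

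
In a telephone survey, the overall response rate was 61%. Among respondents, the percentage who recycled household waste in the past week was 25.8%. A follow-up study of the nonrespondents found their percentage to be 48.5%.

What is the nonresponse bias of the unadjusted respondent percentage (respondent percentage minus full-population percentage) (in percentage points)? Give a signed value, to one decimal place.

Nonresponse fraction = 1 − 0.61 = 0.39.
Bias = (nonresponse fraction) × (respondent percentage − nonrespondent percentage)
     = 0.39 × (25.8 − 48.5) = 0.39 × -22.7 = -8.853.

-8.9 percentage points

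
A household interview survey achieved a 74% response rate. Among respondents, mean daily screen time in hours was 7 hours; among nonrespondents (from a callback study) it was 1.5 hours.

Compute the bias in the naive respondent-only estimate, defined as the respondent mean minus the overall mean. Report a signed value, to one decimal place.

+1.4

Nonresponse fraction = 1 − 0.74 = 0.26.
Bias = (nonresponse fraction) × (respondent mean − nonrespondent mean)
     = 0.26 × (7 − 1.5) = 0.26 × 5.5 = 1.43.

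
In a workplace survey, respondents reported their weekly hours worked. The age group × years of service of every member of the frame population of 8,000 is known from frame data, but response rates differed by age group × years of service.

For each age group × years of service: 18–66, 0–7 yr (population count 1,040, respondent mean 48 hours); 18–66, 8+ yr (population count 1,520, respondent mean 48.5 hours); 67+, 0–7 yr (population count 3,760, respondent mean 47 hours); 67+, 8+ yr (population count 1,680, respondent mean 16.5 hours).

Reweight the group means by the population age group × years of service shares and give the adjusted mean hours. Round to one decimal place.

Weight each group's respondent value by its population share:
  18–66, 0–7 yr: (1,040/8,000) × 48 = 6.24
  18–66, 8+ yr: (1,520/8,000) × 48.5 = 9.215
  67+, 0–7 yr: (3,760/8,000) × 47 = 22.09
  67+, 8+ yr: (1,680/8,000) × 16.5 = 3.465
Post-stratified estimate = 41.01 → 41.0.

41.0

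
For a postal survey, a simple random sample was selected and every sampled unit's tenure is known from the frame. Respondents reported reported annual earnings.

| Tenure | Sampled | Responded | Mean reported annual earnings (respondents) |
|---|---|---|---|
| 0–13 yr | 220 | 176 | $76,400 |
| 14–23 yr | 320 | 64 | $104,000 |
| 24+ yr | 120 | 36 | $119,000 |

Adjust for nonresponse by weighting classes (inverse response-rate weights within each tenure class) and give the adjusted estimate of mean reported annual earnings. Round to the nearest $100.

$97,500

Response rates by class: 0–13 yr 176/220 = 80%, 14–23 yr 64/320 = 20%, 24+ yr 36/120 = 30%.
Inverse-response-rate weighting restores each class to its sampled count, so class totals weight by n_sampled:
  0–13 yr: 220 × 76,400 = 16,808,000
  14–23 yr: 320 × 104,000 = 33,280,000
  24+ yr: 120 × 119,000 = 14,280,000
Adjusted estimate = 64,368,000 / 660 = 97527.3 → $97,500.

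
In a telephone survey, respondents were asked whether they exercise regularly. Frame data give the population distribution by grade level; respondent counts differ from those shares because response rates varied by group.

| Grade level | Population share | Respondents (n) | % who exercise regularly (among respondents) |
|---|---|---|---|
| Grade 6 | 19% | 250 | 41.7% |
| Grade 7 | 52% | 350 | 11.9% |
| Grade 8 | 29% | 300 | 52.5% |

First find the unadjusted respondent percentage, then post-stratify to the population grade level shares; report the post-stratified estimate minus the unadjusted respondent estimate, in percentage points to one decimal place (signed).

-4.4 percentage points

Naive respondent-only estimate (weights = respondent counts):
  (250/900)×41.7 + (350/900)×11.9 + (300/900)×52.5 = 33.7111%
Post-stratified estimate weights by population shares:
  0.19×41.7 + 0.52×11.9 + 0.29×52.5 = 29.336%
Difference = 29.336 − 33.7111 = -4.3751 pp.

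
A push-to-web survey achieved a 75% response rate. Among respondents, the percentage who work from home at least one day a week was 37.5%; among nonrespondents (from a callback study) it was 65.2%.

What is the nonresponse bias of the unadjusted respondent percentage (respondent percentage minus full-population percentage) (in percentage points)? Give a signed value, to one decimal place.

Nonresponse fraction = 1 − 0.75 = 0.25.
Bias = (nonresponse fraction) × (respondent percentage − nonrespondent percentage)
     = 0.25 × (37.5 − 65.2) = 0.25 × -27.7 = -6.925.

-6.9 percentage points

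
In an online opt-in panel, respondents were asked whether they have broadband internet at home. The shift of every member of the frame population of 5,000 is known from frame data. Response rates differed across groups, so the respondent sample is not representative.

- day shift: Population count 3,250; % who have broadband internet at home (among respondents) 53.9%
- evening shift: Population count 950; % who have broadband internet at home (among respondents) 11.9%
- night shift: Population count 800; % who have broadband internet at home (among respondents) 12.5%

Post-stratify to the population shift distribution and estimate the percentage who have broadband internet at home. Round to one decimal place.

Post-stratification weights by population share, not respondent share:
  day shift: (3,250/5,000) × 53.9 = 35.035
  evening shift: (950/5,000) × 11.9 = 2.261
  night shift: (800/5,000) × 12.5 = 2
Post-stratified estimate = 39.296 → 39.3%.

39.3%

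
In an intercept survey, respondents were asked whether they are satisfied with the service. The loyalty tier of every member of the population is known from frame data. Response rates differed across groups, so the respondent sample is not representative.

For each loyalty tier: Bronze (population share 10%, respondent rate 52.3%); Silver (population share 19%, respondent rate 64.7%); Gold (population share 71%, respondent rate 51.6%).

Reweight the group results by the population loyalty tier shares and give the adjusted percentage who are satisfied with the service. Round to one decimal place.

54.2%

Weight each group's respondent value by its population share:
  Bronze: 0.1 × 52.3 = 5.23
  Silver: 0.19 × 64.7 = 12.293
  Gold: 0.71 × 51.6 = 36.636
Post-stratified estimate = 54.159 → 54.2%.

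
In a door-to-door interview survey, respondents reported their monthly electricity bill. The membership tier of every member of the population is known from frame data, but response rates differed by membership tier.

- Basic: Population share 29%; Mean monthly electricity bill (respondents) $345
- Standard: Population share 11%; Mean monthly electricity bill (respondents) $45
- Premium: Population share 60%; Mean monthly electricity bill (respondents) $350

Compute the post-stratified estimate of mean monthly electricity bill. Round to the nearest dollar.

$315

Each cell contributes population-share × respondent value:
  Basic: 0.29 × 345 = 100.05
  Standard: 0.11 × 45 = 4.95
  Premium: 0.6 × 350 = 210
Post-stratified estimate = 315 → $315.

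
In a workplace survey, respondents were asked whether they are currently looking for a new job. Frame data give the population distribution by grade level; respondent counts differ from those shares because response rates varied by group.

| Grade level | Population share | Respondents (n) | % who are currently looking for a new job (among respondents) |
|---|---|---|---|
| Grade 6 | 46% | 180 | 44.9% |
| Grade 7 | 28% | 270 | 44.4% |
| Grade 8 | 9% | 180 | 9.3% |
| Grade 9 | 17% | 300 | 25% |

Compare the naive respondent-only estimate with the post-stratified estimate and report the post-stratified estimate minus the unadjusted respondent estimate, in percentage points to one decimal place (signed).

Naive respondent-only estimate (weights = respondent counts):
  (180/930)×44.9 + (270/930)×44.4 + (180/930)×9.3 + (300/930)×25 = 31.4452%
Post-stratified estimate weights by population shares:
  0.46×44.9 + 0.28×44.4 + 0.09×9.3 + 0.17×25 = 38.173%
Difference = 38.173 − 31.4452 = 6.7278 pp.

+6.7 percentage points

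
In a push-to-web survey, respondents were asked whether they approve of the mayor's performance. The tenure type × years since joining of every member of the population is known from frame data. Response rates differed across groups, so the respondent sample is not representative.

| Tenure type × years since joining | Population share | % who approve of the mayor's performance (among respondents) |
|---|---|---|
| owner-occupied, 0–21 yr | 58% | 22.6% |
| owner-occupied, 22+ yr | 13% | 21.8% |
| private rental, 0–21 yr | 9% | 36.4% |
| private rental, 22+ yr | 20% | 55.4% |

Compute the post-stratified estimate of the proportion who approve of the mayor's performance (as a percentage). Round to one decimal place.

Weight each group's respondent value by its population share:
  owner-occupied, 0–21 yr: 0.58 × 22.6 = 13.108
  owner-occupied, 22+ yr: 0.13 × 21.8 = 2.834
  private rental, 0–21 yr: 0.09 × 36.4 = 3.276
  private rental, 22+ yr: 0.2 × 55.4 = 11.08
Post-stratified estimate = 30.298 → 30.3%.

30.3%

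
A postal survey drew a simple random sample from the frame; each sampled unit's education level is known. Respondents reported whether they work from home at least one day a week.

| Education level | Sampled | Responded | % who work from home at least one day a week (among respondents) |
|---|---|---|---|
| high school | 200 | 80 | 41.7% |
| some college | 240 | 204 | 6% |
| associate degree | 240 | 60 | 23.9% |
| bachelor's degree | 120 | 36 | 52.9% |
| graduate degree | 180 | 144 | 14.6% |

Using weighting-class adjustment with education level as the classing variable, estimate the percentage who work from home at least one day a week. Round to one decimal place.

25.0%

Class response rates: high school 80/200 = 40%, some college 204/240 = 85%, associate degree 60/240 = 25%, bachelor's degree 36/120 = 30%, graduate degree 144/180 = 80%.
With weight = n_sampled/n_responded per class, the weighted class total is n_sampled:
  high school: 200 × 41.7 = 8340
  some college: 240 × 6 = 1440
  associate degree: 240 × 23.9 = 5736
  bachelor's degree: 120 × 52.9 = 6348
  graduate degree: 180 × 14.6 = 2628
Adjusted estimate = 24,492 / 980 = 24.9918 → 25.0%.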